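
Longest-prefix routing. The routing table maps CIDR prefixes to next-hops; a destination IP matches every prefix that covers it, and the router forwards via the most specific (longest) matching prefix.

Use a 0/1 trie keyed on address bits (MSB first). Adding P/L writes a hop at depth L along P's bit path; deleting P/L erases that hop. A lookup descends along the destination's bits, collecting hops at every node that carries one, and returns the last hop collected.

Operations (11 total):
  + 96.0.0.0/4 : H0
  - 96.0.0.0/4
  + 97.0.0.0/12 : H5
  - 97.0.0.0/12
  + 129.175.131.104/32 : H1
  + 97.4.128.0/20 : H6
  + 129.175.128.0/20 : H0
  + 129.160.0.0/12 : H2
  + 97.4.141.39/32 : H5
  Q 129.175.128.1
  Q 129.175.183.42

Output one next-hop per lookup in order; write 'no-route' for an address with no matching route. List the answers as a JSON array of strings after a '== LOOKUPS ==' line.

Process each operation:
  add 96.0.0.0/4 -> H0 at depth 4
  - 96.0.0.0/4 clear@4
  add 97.0.0.0/12 -> H5 at depth 12
  - 97.0.0.0/12 clear@12
  add 129.175.131.104/32 -> H1 at depth 32
  add 97.4.128.0/20 -> H6 at depth 20
  add 129.175.128.0/20 -> H0 at depth 20
  add 129.160.0.0/12 -> H2 at depth 12
  add 97.4.141.39/32 -> H5 at depth 32
  Q 129.175.128.1: descend 1000000110101111100000 ; hops seen [H2,H0] ; pick H0
  Q 129.175.183.42: descend 100000011010111110 ; hops seen [H2] ; pick H2

== LOOKUPS ==
["H0","H2"]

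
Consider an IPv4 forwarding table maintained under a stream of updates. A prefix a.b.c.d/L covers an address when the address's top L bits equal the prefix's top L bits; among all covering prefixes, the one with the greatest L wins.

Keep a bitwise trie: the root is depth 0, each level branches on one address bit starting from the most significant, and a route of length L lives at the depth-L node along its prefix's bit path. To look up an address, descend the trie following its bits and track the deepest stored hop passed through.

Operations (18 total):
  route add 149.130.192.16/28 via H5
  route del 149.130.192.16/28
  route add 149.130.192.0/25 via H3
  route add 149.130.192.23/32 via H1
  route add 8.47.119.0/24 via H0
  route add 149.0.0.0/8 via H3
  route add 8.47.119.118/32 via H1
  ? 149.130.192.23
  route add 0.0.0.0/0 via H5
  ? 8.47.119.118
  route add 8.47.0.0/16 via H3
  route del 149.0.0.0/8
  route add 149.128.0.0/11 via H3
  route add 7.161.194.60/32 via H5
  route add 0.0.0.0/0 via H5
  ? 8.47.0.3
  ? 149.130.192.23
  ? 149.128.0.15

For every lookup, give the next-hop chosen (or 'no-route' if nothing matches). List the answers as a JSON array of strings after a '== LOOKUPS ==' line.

Apply in order:
  add 149.130.192.16/28 -> H5 at depth 28
  del 149.130.192.16/28 (clear depth 28)
  add 149.130.192.0/25 -> H3 at depth 25
  add 149.130.192.23/32 -> H1 at depth 32
  add 8.47.119.0/24 -> H0 at depth 24
  add 149.0.0.0/8 -> H3 at depth 8
  add 8.47.119.118/32 -> H1 at depth 32
  Q 149.130.192.23: descend 10010101100000101100000000010111 ; hops seen [H3,H3,H1] ; pick H1
  add 0.0.0.0/0 -> H5 at depth 0
  Q 8.47.119.118: descend 00001000001011110111011101110110 ; hops seen [H5,H0,H1] ; pick H1
  add 8.47.0.0/16 -> H3 at depth 16
  del 149.0.0.0/8 (clear depth 8)
  add 149.128.0.0/11 -> H3 at depth 11
  add 7.161.194.60/32 -> H5 at depth 32
  add 0.0.0.0/0 -> H5 at depth 0
  Q 8.47.0.3: descend 00001000001011110 ; hops seen [H5,H3] ; pick H3
  Q 149.130.192.23: descend 10010101100000101100000000010111 ; hops seen [H5,H3,H3,H1] ; pick H1
  Q 149.128.0.15: descend 10010101100000 ; hops seen [H5,H3] ; pick H3

== LOOKUPS ==
["H1","H1","H3","H1","H3"]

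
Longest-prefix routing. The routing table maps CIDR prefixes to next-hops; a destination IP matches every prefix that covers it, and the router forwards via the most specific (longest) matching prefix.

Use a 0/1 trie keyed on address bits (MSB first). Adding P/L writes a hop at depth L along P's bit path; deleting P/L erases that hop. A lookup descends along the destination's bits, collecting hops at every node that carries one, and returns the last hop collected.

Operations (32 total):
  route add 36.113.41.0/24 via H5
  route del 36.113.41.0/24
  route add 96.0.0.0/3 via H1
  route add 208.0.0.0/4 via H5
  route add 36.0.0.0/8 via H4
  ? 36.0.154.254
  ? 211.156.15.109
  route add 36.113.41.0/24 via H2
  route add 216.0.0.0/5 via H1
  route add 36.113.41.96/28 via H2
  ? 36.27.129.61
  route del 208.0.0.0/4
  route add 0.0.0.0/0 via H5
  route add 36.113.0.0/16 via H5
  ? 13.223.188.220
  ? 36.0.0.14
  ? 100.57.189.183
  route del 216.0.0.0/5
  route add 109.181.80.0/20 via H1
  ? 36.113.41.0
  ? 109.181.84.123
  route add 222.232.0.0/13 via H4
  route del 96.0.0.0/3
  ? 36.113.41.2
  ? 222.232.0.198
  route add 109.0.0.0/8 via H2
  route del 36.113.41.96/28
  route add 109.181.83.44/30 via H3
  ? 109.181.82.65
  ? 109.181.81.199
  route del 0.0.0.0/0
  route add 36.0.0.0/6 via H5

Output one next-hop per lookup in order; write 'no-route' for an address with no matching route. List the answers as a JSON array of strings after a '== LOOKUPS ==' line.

Trace:
  add 36.113.41.0/24 -> H5 at depth 24
  - 36.113.41.0/24 clear@24
  add 96.0.0.0/3 -> H1 at depth 3
  add 208.0.0.0/4 -> H5 at depth 4
  add 36.0.0.0/8 -> H4 at depth 8
  lookup 36.0.154.254: bits 001001000 walk d0:-→d1:-→d2:-→d3:-→d4:-→d5:-→d6:-→d7:-→d8:H4→d9:- -> H4
  lookup 211.156.15.109: bits 1101 walk d0:-→d1:-→d2:-→d3:-→d4:H5 -> H5
  add 36.113.41.0/24 -> H2 at depth 24
  add 216.0.0.0/5 -> H1 at depth 5
  add 36.113.41.96/28 -> H2 at depth 28
  lookup 36.27.129.61: bits 001001000 walk d0:-→d1:-→d2:-→d3:-→d4:-→d5:-→d6:-→d7:-→d8:H4→d9:- -> H4
  - 208.0.0.0/4 clear@4
  add 0.0.0.0/0 -> H5 at depth 0
  add 36.113.0.0/16 -> H5 at depth 16
  lookup 13.223.188.220: bits 00 walk d0:H5→d1:-→d2:- -> H5
  lookup 36.0.0.14: bits 001001000 walk d0:H5→d1:-→d2:-→d3:-→d4:-→d5:-→d6:-→d7:-→d8:H4→d9:- -> H4
  lookup 100.57.189.183: bits 011 walk d0:H5→d1:-→d2:-→d3:H1 -> H1
  - 216.0.0.0/5 clear@5
  add 109.181.80.0/20 -> H1 at depth 20
  lookup 36.113.41.0: bits 0010010001110001001010010 walk d0:H5→d1:-→d2:-→d3:-→d4:-→d5:-→d6:-→d7:-→d8:H4→d9:-→d10:-→d11:-→d12:-→d13:-→d14:-→d15:-→d16:H5→d17:-→d18:-→d19:-→d20:-→d21:-→d22:-→d23:-→d24:H2→d25:- -> H2
  lookup 109.181.84.123: bits 01101101101101010101 walk d0:H5→d1:-→d2:-→d3:H1→d4:-→d5:-→d6:-→d7:-→d8:-→d9:-→d10:-→d11:-→d12:-→d13:-→d14:-→d15:-→d16:-→d17:-→d18:-→d19:-→d20:H1 -> H1
  add 222.232.0.0/13 -> H4 at depth 13
  - 96.0.0.0/3 clear@3
  lookup 36.113.41.2: bits 0010010001110001001010010 walk d0:H5→d1:-→d2:-→d3:-→d4:-→d5:-→d6:-→d7:-→d8:H4→d9:-→d10:-→d11:-→d12:-→d13:-→d14:-→d15:-→d16:H5→d17:-→d18:-→d19:-→d20:-→d21:-→d22:-→d23:-→d24:H2→d25:- -> H2
  lookup 222.232.0.198: bits 1101111011101 walk d0:H5→d1:-→d2:-→d3:-→d4:-→d5:-→d6:-→d7:-→d8:-→d9:-→d10:-→d11:-→d12:-→d13:H4 -> H4
  add 109.0.0.0/8 -> H2 at depth 8
  - 36.113.41.96/28 clear@28
  add 109.181.83.44/30 -> H3 at depth 30
  lookup 109.181.82.65: bits 01101101101101010101001 walk d0:H5→d1:-→d2:-→d3:-→d4:-→d5:-→d6:-→d7:-→d8:H2→d9:-→d10:-→d11:-→d12:-→d13:-→d14:-→d15:-→d16:-→d17:-→d18:-→d19:-→d20:H1→d21:-→d22:-→d23:- -> H1
  lookup 109.181.81.199: bits 0110110110110101010100 walk d0:H5→d1:-→d2:-→d3:-→d4:-→d5:-→d6:-→d7:-→d8:H2→d9:-→d10:-→d11:-→d12:-→d13:-→d14:-→d15:-→d16:-→d17:-→d18:-→d19:-→d20:H1→d21:-→d22:- -> H1
  - 0.0.0.0/0 clear@0
  add 36.0.0.0/6 -> H5 at depth 6

== LOOKUPS ==
["H4","H5","H4","H5","H4","H1","H2","H1","H2","H4","H1","H1"]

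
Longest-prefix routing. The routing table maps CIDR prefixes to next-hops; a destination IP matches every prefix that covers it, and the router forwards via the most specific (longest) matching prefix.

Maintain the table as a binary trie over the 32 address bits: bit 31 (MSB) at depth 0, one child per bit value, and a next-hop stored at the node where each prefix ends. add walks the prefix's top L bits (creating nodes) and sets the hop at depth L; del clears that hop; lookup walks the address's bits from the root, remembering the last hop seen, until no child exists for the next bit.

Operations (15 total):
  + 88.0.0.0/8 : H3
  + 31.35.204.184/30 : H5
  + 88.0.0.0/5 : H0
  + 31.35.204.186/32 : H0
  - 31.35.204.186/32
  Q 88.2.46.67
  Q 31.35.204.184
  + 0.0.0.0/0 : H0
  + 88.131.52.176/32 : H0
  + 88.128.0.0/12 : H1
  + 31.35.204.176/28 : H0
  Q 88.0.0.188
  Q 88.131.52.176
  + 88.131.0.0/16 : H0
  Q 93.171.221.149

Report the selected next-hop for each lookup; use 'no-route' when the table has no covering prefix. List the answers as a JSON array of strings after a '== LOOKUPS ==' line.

Trace:
  + 88.0.0.0/8 (H3) depth=8
  + 31.35.204.184/30 (H5) depth=30
  + 88.0.0.0/5 (H0) depth=5
  + 31.35.204.186/32 (H0) depth=32
  del 31.35.204.186/32 (clear depth 32)
  ? 88.2.46.67  path d0:-→d1:-→d2:-→d3:-→d4:-→d5:H0→d6:-→d7:-→d8:H3  best=H3
  ? 31.35.204.184  path d0:-→d1:-→d2:-→d3:-→d4:-→d5:-→d6:-→d7:-→d8:-→d9:-→d10:-→d11:-→d12:-→d13:-→d14:-→d15:-→d16:-→d17:-→d18:-→d19:-→d20:-→d21:-→d22:-→d23:-→d24:-→d25:-→d26:-→d27:-→d28:-→d29:-→d30:H5  best=H5
  + 0.0.0.0/0 (H0) depth=0
  + 88.131.52.176/32 (H0) depth=32
  + 88.128.0.0/12 (H1) depth=12
  + 31.35.204.176/28 (H0) depth=28
  ? 88.0.0.188  path d0:H0→d1:-→d2:-→d3:-→d4:-→d5:H0→d6:-→d7:-→d8:H3  best=H3
  ? 88.131.52.176  path d0:H0→d1:-→d2:-→d3:-→d4:-→d5:H0→d6:-→d7:-→d8:H3→d9:-→d10:-→d11:-→d12:H1→d13:-→d14:-→d15:-→d16:-→d17:-→d18:-→d19:-→d20:-→d21:-→d22:-→d23:-→d24:-→d25:-→d26:-→d27:-→d28:-→d29:-→d30:-→d31:-→d32:H0  best=H0
  + 88.131.0.0/16 (H0) depth=16
  ? 93.171.221.149  path d0:H0→d1:-→d2:-→d3:-→d4:-→d5:H0  best=H0

== LOOKUPS ==
["H3","H5","H3","H0","H0"]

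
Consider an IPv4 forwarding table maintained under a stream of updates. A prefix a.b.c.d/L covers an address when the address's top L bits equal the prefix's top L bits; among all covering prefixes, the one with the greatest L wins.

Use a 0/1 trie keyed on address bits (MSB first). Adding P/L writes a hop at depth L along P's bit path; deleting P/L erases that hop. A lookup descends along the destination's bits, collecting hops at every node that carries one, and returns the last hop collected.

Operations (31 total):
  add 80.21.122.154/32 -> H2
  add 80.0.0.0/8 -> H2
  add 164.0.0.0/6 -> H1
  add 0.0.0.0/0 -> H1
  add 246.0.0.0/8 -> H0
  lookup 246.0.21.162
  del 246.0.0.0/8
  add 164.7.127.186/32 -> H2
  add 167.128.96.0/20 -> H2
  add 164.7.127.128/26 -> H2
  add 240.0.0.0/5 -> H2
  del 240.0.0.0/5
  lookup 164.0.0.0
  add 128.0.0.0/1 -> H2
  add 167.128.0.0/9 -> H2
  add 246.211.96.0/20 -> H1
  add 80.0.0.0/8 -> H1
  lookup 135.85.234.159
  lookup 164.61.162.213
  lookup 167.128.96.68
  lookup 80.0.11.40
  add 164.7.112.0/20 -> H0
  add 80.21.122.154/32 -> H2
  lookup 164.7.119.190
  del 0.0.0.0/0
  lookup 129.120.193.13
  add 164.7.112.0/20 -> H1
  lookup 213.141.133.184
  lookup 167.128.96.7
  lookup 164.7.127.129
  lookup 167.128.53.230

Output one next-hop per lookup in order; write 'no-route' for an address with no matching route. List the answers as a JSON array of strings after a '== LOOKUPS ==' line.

Process each operation:
  add 80.21.122.154/32 -> H2 at depth 32
  add 80.0.0.0/8 -> H2 at depth 8
  add 164.0.0.0/6 -> H1 at depth 6
  add 0.0.0.0/0 -> H1 at depth 0
  add 246.0.0.0/8 -> H0 at depth 8
  lookup 246.0.21.162: bits 11110110 walk d0:H1→d1:-→d2:-→d3:-→d4:-→d5:-→d6:-→d7:-→d8:H0 -> H0
  - 246.0.0.0/8 clear@8
  add 164.7.127.186/32 -> H2 at depth 32
  add 167.128.96.0/20 -> H2 at depth 20
  add 164.7.127.128/26 -> H2 at depth 26
  add 240.0.0.0/5 -> H2 at depth 5
  - 240.0.0.0/5 clear@5
  lookup 164.0.0.0: bits 1010010000000 walk d0:H1→d1:-→d2:-→d3:-→d4:-→d5:-→d6:H1→d7:-→d8:-→d9:-→d10:-→d11:-→d12:-→d13:- -> H1
  add 128.0.0.0/1 -> H2 at depth 1
  add 167.128.0.0/9 -> H2 at depth 9
  add 246.211.96.0/20 -> H1 at depth 20
  add 80.0.0.0/8 -> H1 at depth 8
  lookup 135.85.234.159: bits 10 walk d0:H1→d1:H2→d2:- -> H2
  lookup 164.61.162.213: bits 1010010000 walk d0:H1→d1:H2→d2:-→d3:-→d4:-→d5:-→d6:H1→d7:-→d8:-→d9:-→d10:- -> H1
  lookup 167.128.96.68: bits 10100111100000000110 walk d0:H1→d1:H2→d2:-→d3:-→d4:-→d5:-→d6:H1→d7:-→d8:-→d9:H2→d10:-→d11:-→d12:-→d13:-→d14:-→d15:-→d16:-→d17:-→d18:-→d19:-→d20:H2 -> H2
  lookup 80.0.11.40: bits 01010000000 walk d0:H1→d1:-→d2:-→d3:-→d4:-→d5:-→d6:-→d7:-→d8:H1→d9:-→d10:-→d11:- -> H1
  add 164.7.112.0/20 -> H0 at depth 20
  add 80.21.122.154/32 -> H2 at depth 32
  lookup 164.7.119.190: bits 10100100000001110111 walk d0:H1→d1:H2→d2:-→d3:-→d4:-→d5:-→d6:H1→d7:-→d8:-→d9:-→d10:-→d11:-→d12:-→d13:-→d14:-→d15:-→d16:-→d17:-→d18:-→d19:-→d20:H0 -> H0
  - 0.0.0.0/0 clear@0
  lookup 129.120.193.13: bits 10 walk d0:-→d1:H2→d2:- -> H2
  add 164.7.112.0/20 -> H1 at depth 20
  lookup 213.141.133.184: bits 11 walk d0:-→d1:H2→d2:- -> H2
  lookup 167.128.96.7: bits 10100111100000000110 walk d0:-→d1:H2→d2:-→d3:-→d4:-→d5:-→d6:H1→d7:-→d8:-→d9:H2→d10:-→d11:-→d12:-→d13:-→d14:-→d15:-→d16:-→d17:-→d18:-→d19:-→d20:H2 -> H2
  lookup 164.7.127.129: bits 10100100000001110111111110 walk d0:-→d1:H2→d2:-→d3:-→d4:-→d5:-→d6:H1→d7:-→d8:-→d9:-→d10:-→d11:-→d12:-→d13:-→d14:-→d15:-→d16:-→d17:-→d18:-→d19:-→d20:H1→d21:-→d22:-→d23:-→d24:-→d25:-→d26:H2 -> H2
  lookup 167.128.53.230: bits 10100111100000000 walk d0:-→d1:H2→d2:-→d3:-→d4:-→d5:-→d6:H1→d7:-→d8:-→d9:H2→d10:-→d11:-→d12:-→d13:-→d14:-→d15:-→d16:-→d17:- -> H2

== LOOKUPS ==
["H0","H1","H2","H1","H2","H1","H0","H2","H2","H2","H2","H2"]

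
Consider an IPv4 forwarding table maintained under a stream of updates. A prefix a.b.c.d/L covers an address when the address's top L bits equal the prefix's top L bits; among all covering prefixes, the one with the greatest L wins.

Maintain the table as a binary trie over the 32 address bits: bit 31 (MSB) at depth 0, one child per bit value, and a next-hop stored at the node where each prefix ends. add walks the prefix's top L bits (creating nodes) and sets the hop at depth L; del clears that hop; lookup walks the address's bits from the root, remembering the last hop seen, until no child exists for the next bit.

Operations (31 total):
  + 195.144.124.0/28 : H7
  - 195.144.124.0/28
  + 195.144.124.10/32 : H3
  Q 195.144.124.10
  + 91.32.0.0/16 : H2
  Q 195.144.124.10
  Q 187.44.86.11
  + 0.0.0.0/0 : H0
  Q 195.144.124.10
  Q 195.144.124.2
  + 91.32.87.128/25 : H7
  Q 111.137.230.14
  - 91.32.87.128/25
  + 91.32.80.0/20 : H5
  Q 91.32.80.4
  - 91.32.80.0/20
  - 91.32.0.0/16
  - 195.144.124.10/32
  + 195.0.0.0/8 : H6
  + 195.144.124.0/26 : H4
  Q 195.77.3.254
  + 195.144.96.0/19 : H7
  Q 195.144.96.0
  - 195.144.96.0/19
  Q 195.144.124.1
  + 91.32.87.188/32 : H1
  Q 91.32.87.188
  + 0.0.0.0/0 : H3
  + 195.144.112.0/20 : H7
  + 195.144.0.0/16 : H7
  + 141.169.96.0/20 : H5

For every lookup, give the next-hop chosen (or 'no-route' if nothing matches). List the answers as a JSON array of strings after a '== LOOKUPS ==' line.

Apply in order:
  add 195.144.124.0/28 -> H7 at depth 28
  - 195.144.124.0/28 clear@28
  add 195.144.124.10/32 -> H3 at depth 32
  ? 195.144.124.10  path d0:-→d1:-→d2:-→d3:-→d4:-→d5:-→d6:-→d7:-→d8:-→d9:-→d10:-→d11:-→d12:-→d13:-→d14:-→d15:-→d16:-→d17:-→d18:-→d19:-→d20:-→d21:-→d22:-→d23:-→d24:-→d25:-→d26:-→d27:-→d28:-→d29:-→d30:-→d31:-→d32:H3  best=H3
  add 91.32.0.0/16 -> H2 at depth 16
  ? 195.144.124.10  path d0:-→d1:-→d2:-→d3:-→d4:-→d5:-→d6:-→d7:-→d8:-→d9:-→d10:-→d11:-→d12:-→d13:-→d14:-→d15:-→d16:-→d17:-→d18:-→d19:-→d20:-→d21:-→d22:-→d23:-→d24:-→d25:-→d26:-→d27:-→d28:-→d29:-→d30:-→d31:-→d32:H3  best=H3
  ? 187.44.86.11  path d0:-→d1:-  best=no-route
  add 0.0.0.0/0 -> H0 at depth 0
  ? 195.144.124.10  path d0:H0→d1:-→d2:-→d3:-→d4:-→d5:-→d6:-→d7:-→d8:-→d9:-→d10:-→d11:-→d12:-→d13:-→d14:-→d15:-→d16:-→d17:-→d18:-→d19:-→d20:-→d21:-→d22:-→d23:-→d24:-→d25:-→d26:-→d27:-→d28:-→d29:-→d30:-→d31:-→d32:H3  best=H3
  ? 195.144.124.2  path d0:H0→d1:-→d2:-→d3:-→d4:-→d5:-→d6:-→d7:-→d8:-→d9:-→d10:-→d11:-→d12:-→d13:-→d14:-→d15:-→d16:-→d17:-→d18:-→d19:-→d20:-→d21:-→d22:-→d23:-→d24:-→d25:-→d26:-→d27:-→d28:-  best=H0
  add 91.32.87.128/25 -> H7 at depth 25
  ? 111.137.230.14  path d0:H0→d1:-→d2:-  best=H0
  - 91.32.87.128/25 clear@25
  add 91.32.80.0/20 -> H5 at depth 20
  ? 91.32.80.4  path d0:H0→d1:-→d2:-→d3:-→d4:-→d5:-→d6:-→d7:-→d8:-→d9:-→d10:-→d11:-→d12:-→d13:-→d14:-→d15:-→d16:H2→d17:-→d18:-→d19:-→d20:H5→d21:-  best=H5
  - 91.32.80.0/20 clear@20
  - 91.32.0.0/16 clear@16
  - 195.144.124.10/32 clear@32
  add 195.0.0.0/8 -> H6 at depth 8
  add 195.144.124.0/26 -> H4 at depth 26
  ? 195.77.3.254  path d0:H0→d1:-→d2:-→d3:-→d4:-→d5:-→d6:-→d7:-→d8:H6  best=H6
  add 195.144.96.0/19 -> H7 at depth 19
  ? 195.144.96.0  path d0:H0→d1:-→d2:-→d3:-→d4:-→d5:-→d6:-→d7:-→d8:H6→d9:-→d10:-→d11:-→d12:-→d13:-→d14:-→d15:-→d16:-→d17:-→d18:-→d19:H7  best=H7
  - 195.144.96.0/19 clear@19
  ? 195.144.124.1  path d0:H0→d1:-→d2:-→d3:-→d4:-→d5:-→d6:-→d7:-→d8:H6→d9:-→d10:-→d11:-→d12:-→d13:-→d14:-→d15:-→d16:-→d17:-→d18:-→d19:-→d20:-→d21:-→d22:-→d23:-→d24:-→d25:-→d26:H4→d27:-→d28:-  best=H4
  add 91.32.87.188/32 -> H1 at depth 32
  ? 91.32.87.188  path d0:H0→d1:-→d2:-→d3:-→d4:-→d5:-→d6:-→d7:-→d8:-→d9:-→d10:-→d11:-→d12:-→d13:-→d14:-→d15:-→d16:-→d17:-→d18:-→d19:-→d20:-→d21:-→d22:-→d23:-→d24:-→d25:-→d26:-→d27:-→d28:-→d29:-→d30:-→d31:-→d32:H1  best=H1
  add 0.0.0.0/0 -> H3 at depth 0
  add 195.144.112.0/20 -> H7 at depth 20
  add 195.144.0.0/16 -> H7 at depth 16
  add 141.169.96.0/20 -> H5 at depth 20

== LOOKUPS ==
["H3","H3","no-route","H3","H0","H0","H5","H6","H7","H4","H1"]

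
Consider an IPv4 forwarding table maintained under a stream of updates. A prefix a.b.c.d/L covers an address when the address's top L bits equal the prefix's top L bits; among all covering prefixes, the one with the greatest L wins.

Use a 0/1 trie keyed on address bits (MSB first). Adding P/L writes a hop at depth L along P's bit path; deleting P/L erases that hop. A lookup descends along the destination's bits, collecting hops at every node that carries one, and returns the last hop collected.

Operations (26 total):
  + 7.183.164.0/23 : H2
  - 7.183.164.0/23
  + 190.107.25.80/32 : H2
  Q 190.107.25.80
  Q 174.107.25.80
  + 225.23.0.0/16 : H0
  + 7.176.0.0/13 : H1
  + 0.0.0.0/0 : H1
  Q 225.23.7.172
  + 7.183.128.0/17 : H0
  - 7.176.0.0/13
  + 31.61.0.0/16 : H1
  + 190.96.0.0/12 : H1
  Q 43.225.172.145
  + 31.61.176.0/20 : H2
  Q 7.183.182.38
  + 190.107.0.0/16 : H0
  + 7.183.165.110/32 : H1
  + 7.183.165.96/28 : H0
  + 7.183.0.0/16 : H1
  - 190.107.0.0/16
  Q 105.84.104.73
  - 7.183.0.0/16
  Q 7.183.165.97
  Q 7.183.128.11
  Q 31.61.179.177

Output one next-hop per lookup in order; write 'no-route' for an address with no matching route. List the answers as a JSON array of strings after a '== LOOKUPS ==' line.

Trace:
  add 7.183.164.0/23 -> H2 at depth 23
  del 7.183.164.0/23 (clear depth 23)
  add 190.107.25.80/32 -> H2 at depth 32
  Q 190.107.25.80: descend 10111110011010110001100101010000 ; hops seen [H2] ; pick H2
  Q 174.107.25.80: descend 101 ; hops seen [∅] ; pick no-route
  add 225.23.0.0/16 -> H0 at depth 16
  add 7.176.0.0/13 -> H1 at depth 13
  add 0.0.0.0/0 -> H1 at depth 0
  Q 225.23.7.172: descend 1110000100010111 ; hops seen [H1,H0] ; pick H0
  add 7.183.128.0/17 -> H0 at depth 17
  del 7.176.0.0/13 (clear depth 13)
  add 31.61.0.0/16 -> H1 at depth 16
  add 190.96.0.0/12 -> H1 at depth 12
  Q 43.225.172.145: descend 00 ; hops seen [H1] ; pick H1
  add 31.61.176.0/20 -> H2 at depth 20
  Q 7.183.182.38: descend 0000011110110111101 ; hops seen [H1,H0] ; pick H0
  add 190.107.0.0/16 -> H0 at depth 16
  add 7.183.165.110/32 -> H1 at depth 32
  add 7.183.165.96/28 -> H0 at depth 28
  add 7.183.0.0/16 -> H1 at depth 16
  del 190.107.0.0/16 (clear depth 16)
  Q 105.84.104.73: descend 0 ; hops seen [H1] ; pick H1
  del 7.183.0.0/16 (clear depth 16)
  Q 7.183.165.97: descend 0000011110110111101001010110 ; hops seen [H1,H0,H0] ; pick H0
  Q 7.183.128.11: descend 000001111011011110 ; hops seen [H1,H0] ; pick H0
  Q 31.61.179.177: descend 00011111001111011011 ; hops seen [H1,H1,H2] ; pick H2

== LOOKUPS ==
["H2","no-route","H0","H1","H0","H1","H0","H0","H2"]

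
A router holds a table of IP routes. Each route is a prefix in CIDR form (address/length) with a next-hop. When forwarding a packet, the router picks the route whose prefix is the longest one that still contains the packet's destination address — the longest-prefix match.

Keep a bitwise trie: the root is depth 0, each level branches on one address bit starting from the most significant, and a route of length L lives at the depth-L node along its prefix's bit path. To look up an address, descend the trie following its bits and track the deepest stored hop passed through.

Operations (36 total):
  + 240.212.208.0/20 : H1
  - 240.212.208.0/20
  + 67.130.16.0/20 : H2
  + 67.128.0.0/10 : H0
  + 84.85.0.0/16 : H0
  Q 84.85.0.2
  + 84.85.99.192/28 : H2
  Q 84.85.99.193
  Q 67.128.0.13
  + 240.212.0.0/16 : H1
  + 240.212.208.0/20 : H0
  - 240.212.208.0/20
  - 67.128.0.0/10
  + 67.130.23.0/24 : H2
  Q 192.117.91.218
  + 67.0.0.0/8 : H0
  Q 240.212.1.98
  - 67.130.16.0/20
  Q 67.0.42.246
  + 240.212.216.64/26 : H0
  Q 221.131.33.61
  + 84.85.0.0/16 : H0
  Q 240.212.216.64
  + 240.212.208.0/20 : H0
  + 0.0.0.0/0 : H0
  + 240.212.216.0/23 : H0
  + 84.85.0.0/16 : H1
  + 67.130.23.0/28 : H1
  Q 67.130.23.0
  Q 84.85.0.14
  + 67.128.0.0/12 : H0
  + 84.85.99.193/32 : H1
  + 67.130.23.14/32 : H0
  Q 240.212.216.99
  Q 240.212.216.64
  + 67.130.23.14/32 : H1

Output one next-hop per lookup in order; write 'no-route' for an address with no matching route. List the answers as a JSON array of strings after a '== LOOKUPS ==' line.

Trace:
  + 240.212.208.0/20 (H1) depth=20
  del 240.212.208.0/20 (clear depth 20)
  + 67.130.16.0/20 (H2) depth=20
  + 67.128.0.0/10 (H0) depth=10
  + 84.85.0.0/16 (H0) depth=16
  ? 84.85.0.2  path d0:-→d1:-→d2:-→d3:-→d4:-→d5:-→d6:-→d7:-→d8:-→d9:-→d10:-→d11:-→d12:-→d13:-→d14:-→d15:-→d16:H0  best=H0
  + 84.85.99.192/28 (H2) depth=28
  ? 84.85.99.193  path d0:-→d1:-→d2:-→d3:-→d4:-→d5:-→d6:-→d7:-→d8:-→d9:-→d10:-→d11:-→d12:-→d13:-→d14:-→d15:-→d16:H0→d17:-→d18:-→d19:-→d20:-→d21:-→d22:-→d23:-→d24:-→d25:-→d26:-→d27:-→d28:H2  best=H2
  ? 67.128.0.13  path d0:-→d1:-→d2:-→d3:-→d4:-→d5:-→d6:-→d7:-→d8:-→d9:-→d10:H0→d11:-→d12:-→d13:-→d14:-  best=H0
  + 240.212.0.0/16 (H1) depth=16
  + 240.212.208.0/20 (H0) depth=20
  del 240.212.208.0/20 (clear depth 20)
  del 67.128.0.0/10 (clear depth 10)
  + 67.130.23.0/24 (H2) depth=24
  ? 192.117.91.218  path d0:-→d1:-→d2:-  best=no-route
  + 67.0.0.0/8 (H0) depth=8
  ? 240.212.1.98  path d0:-→d1:-→d2:-→d3:-→d4:-→d5:-→d6:-→d7:-→d8:-→d9:-→d10:-→d11:-→d12:-→d13:-→d14:-→d15:-→d16:H1  best=H1
  del 67.130.16.0/20 (clear depth 20)
  ? 67.0.42.246  path d0:-→d1:-→d2:-→d3:-→d4:-→d5:-→d6:-→d7:-→d8:H0  best=H0
  + 240.212.216.64/26 (H0) depth=26
  ? 221.131.33.61  path d0:-→d1:-→d2:-  best=no-route
  + 84.85.0.0/16 (H0) depth=16
  ? 240.212.216.64  path d0:-→d1:-→d2:-→d3:-→d4:-→d5:-→d6:-→d7:-→d8:-→d9:-→d10:-→d11:-→d12:-→d13:-→d14:-→d15:-→d16:H1→d17:-→d18:-→d19:-→d20:-→d21:-→d22:-→d23:-→d24:-→d25:-→d26:H0  best=H0
  + 240.212.208.0/20 (H0) depth=20
  + 0.0.0.0/0 (H0) depth=0
  + 240.212.216.0/23 (H0) depth=23
  + 84.85.0.0/16 (H1) depth=16
  + 67.130.23.0/28 (H1) depth=28
  ? 67.130.23.0  path d0:H0→d1:-→d2:-→d3:-→d4:-→d5:-→d6:-→d7:-→d8:H0→d9:-→d10:-→d11:-→d12:-→d13:-→d14:-→d15:-→d16:-→d17:-→d18:-→d19:-→d20:-→d21:-→d22:-→d23:-→d24:H2→d25:-→d26:-→d27:-→d28:H1  best=H1
  ? 84.85.0.14  path d0:H0→d1:-→d2:-→d3:-→d4:-→d5:-→d6:-→d7:-→d8:-→d9:-→d10:-→d11:-→d12:-→d13:-→d14:-→d15:-→d16:H1→d17:-  best=H1
  + 67.128.0.0/12 (H0) depth=12
  + 84.85.99.193/32 (H1) depth=32
  + 67.130.23.14/32 (H0) depth=32
  ? 240.212.216.99  path d0:H0→d1:-→d2:-→d3:-→d4:-→d5:-→d6:-→d7:-→d8:-→d9:-→d10:-→d11:-→d12:-→d13:-→d14:-→d15:-→d16:H1→d17:-→d18:-→d19:-→d20:H0→d21:-→d22:-→d23:H0→d24:-→d25:-→d26:H0  best=H0
  ? 240.212.216.64  path d0:H0→d1:-→d2:-→d3:-→d4:-→d5:-→d6:-→d7:-→d8:-→d9:-→d10:-→d11:-→d12:-→d13:-→d14:-→d15:-→d16:H1→d17:-→d18:-→d19:-→d20:H0→d21:-→d22:-→d23:H0→d24:-→d25:-→d26:H0  best=H0
  + 67.130.23.14/32 (H1) depth=32

== LOOKUPS ==
["H0","H2","H0","no-route","H1","H0","no-route","H0","H1","H1","H0","H0"]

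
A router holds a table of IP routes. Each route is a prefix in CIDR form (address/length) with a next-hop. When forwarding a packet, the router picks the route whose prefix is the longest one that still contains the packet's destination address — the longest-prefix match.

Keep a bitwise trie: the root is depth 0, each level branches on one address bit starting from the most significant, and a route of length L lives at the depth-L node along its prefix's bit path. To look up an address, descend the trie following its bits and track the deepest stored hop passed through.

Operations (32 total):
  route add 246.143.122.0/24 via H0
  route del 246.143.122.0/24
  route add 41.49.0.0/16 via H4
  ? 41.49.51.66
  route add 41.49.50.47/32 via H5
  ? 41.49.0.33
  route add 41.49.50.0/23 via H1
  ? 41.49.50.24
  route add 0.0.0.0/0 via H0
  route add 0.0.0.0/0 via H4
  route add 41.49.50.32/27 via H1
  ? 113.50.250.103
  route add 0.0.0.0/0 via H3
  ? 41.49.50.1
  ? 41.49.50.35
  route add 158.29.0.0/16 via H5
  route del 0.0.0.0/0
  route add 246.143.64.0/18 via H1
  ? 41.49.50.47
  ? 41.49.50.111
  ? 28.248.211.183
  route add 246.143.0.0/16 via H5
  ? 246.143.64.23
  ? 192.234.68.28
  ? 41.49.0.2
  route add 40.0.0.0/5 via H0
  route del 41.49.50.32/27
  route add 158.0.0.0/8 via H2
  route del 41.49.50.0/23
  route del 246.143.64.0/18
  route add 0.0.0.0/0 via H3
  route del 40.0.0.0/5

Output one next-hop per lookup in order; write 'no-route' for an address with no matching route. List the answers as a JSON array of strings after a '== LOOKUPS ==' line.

Apply in order:
  + 246.143.122.0/24 (H0) depth=24
  del 246.143.122.0/24 (clear depth 24)
  + 41.49.0.0/16 (H4) depth=16
  Q 41.49.51.66: descend 0010100100110001 ; hops seen [H4] ; pick H4
  + 41.49.50.47/32 (H5) depth=32
  Q 41.49.0.33: descend 001010010011000100 ; hops seen [H4] ; pick H4
  + 41.49.50.0/23 (H1) depth=23
  Q 41.49.50.24: descend 00101001001100010011001000 ; hops seen [H4,H1] ; pick H1
  + 0.0.0.0/0 (H0) depth=0
  + 0.0.0.0/0 (H4) depth=0
  + 41.49.50.32/27 (H1) depth=27
  Q 113.50.250.103: descend 0 ; hops seen [H4] ; pick H4
  + 0.0.0.0/0 (H3) depth=0
  Q 41.49.50.1: descend 00101001001100010011001000 ; hops seen [H3,H4,H1] ; pick H1
  Q 41.49.50.35: descend 0010100100110001001100100010 ; hops seen [H3,H4,H1,H1] ; pick H1
  + 158.29.0.0/16 (H5) depth=16
  del 0.0.0.0/0 (clear depth 0)
  + 246.143.64.0/18 (H1) depth=18
  Q 41.49.50.47: descend 00101001001100010011001000101111 ; hops seen [H4,H1,H1,H5] ; pick H5
  Q 41.49.50.111: descend 0010100100110001001100100 ; hops seen [H4,H1] ; pick H1
  Q 28.248.211.183: descend 00 ; hops seen [∅] ; pick no-route
  + 246.143.0.0/16 (H5) depth=16
  Q 246.143.64.23: descend 111101101000111101 ; hops seen [H5,H1] ; pick H1
  Q 192.234.68.28: descend 11 ; hops seen [∅] ; pick no-route
  Q 41.49.0.2: descend 001010010011000100 ; hops seen [H4] ; pick H4
  + 40.0.0.0/5 (H0) depth=5
  del 41.49.50.32/27 (clear depth 27)
  + 158.0.0.0/8 (H2) depth=8
  del 41.49.50.0/23 (clear depth 23)
  del 246.143.64.0/18 (clear depth 18)
  + 0.0.0.0/0 (H3) depth=0
  del 40.0.0.0/5 (clear depth 5)

== LOOKUPS ==
["H4","H4","H1","H4","H1","H1","H5","H1","no-route","H1","no-route","H4"]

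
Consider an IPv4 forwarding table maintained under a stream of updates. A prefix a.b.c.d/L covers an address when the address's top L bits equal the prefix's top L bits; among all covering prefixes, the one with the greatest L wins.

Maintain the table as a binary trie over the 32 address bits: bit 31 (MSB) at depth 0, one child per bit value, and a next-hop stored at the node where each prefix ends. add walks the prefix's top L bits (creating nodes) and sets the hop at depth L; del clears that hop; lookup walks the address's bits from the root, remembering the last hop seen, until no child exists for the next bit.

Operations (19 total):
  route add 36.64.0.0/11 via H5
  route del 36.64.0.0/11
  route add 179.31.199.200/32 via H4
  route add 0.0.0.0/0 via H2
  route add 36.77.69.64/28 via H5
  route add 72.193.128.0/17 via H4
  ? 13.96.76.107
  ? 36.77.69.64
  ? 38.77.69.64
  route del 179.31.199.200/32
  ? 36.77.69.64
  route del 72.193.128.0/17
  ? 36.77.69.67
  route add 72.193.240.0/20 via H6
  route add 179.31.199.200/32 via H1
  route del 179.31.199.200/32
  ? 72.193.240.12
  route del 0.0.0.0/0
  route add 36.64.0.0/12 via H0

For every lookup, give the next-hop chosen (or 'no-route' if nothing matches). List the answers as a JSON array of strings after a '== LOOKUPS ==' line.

Apply in order:
  add 36.64.0.0/11 -> H5 at depth 11
  del 36.64.0.0/11 (clear depth 11)
  add 179.31.199.200/32 -> H4 at depth 32
  add 0.0.0.0/0 -> H2 at depth 0
  add 36.77.69.64/28 -> H5 at depth 28
  add 72.193.128.0/17 -> H4 at depth 17
  Q 13.96.76.107: descend 00 ; hops seen [H2] ; pick H2
  Q 36.77.69.64: descend 0010010001001101010001010100 ; hops seen [H2,H5] ; pick H5
  Q 38.77.69.64: descend 001001 ; hops seen [H2] ; pick H2
  del 179.31.199.200/32 (clear depth 32)
  Q 36.77.69.64: descend 0010010001001101010001010100 ; hops seen [H2,H5] ; pick H5
  del 72.193.128.0/17 (clear depth 17)
  Q 36.77.69.67: descend 0010010001001101010001010100 ; hops seen [H2,H5] ; pick H5
  add 72.193.240.0/20 -> H6 at depth 20
  add 179.31.199.200/32 -> H1 at depth 32
  del 179.31.199.200/32 (clear depth 32)
  Q 72.193.240.12: descend 01001000110000011111 ; hops seen [H2,H6] ; pick H6
  del 0.0.0.0/0 (clear depth 0)
  add 36.64.0.0/12 -> H0 at depth 12

== LOOKUPS ==
["H2","H5","H2","H5","H5","H6"]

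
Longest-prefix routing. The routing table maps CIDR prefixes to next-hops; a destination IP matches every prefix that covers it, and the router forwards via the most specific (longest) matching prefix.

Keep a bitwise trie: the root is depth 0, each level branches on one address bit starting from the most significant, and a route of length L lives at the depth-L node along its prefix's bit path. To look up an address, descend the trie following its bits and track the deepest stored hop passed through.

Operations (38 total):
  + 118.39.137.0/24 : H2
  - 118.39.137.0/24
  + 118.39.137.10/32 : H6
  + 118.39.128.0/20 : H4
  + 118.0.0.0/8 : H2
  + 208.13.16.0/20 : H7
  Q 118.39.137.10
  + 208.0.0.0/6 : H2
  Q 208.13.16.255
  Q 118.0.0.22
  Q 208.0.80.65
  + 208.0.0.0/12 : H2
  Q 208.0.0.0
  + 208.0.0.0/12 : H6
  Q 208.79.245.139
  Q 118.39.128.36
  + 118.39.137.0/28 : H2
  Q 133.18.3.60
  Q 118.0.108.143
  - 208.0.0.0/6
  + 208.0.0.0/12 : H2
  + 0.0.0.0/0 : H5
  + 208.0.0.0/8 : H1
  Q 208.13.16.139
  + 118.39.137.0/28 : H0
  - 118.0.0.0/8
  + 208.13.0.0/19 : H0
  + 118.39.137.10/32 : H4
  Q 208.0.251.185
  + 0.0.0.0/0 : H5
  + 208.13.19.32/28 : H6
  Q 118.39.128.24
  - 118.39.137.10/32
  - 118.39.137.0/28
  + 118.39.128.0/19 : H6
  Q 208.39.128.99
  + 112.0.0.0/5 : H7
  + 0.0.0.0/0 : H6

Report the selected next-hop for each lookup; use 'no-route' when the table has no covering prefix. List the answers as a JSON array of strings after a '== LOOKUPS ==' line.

Process each operation:
  add 118.39.137.0/24 -> H2 at depth 24
  del 118.39.137.0/24 (clear depth 24)
  add 118.39.137.10/32 -> H6 at depth 32
  add 118.39.128.0/20 -> H4 at depth 20
  add 118.0.0.0/8 -> H2 at depth 8
  add 208.13.16.0/20 -> H7 at depth 20
  lookup 118.39.137.10: bits 01110110001001111000100100001010 walk d0:-→d1:-→d2:-→d3:-→d4:-→d5:-→d6:-→d7:-→d8:H2→d9:-→d10:-→d11:-→d12:-→d13:-→d14:-→d15:-→d16:-→d17:-→d18:-→d19:-→d20:H4→d21:-→d22:-→d23:-→d24:-→d25:-→d26:-→d27:-→d28:-→d29:-→d30:-→d31:-→d32:H6 -> H6
  add 208.0.0.0/6 -> H2 at depth 6
  lookup 208.13.16.255: bits 11010000000011010001 walk d0:-→d1:-→d2:-→d3:-→d4:-→d5:-→d6:H2→d7:-→d8:-→d9:-→d10:-→d11:-→d12:-→d13:-→d14:-→d15:-→d16:-→d17:-→d18:-→d19:-→d20:H7 -> H7
  lookup 118.0.0.22: bits 0111011000 walk d0:-→d1:-→d2:-→d3:-→d4:-→d5:-→d6:-→d7:-→d8:H2→d9:-→d10:- -> H2
  lookup 208.0.80.65: bits 110100000000 walk d0:-→d1:-→d2:-→d3:-→d4:-→d5:-→d6:H2→d7:-→d8:-→d9:-→d10:-→d11:-→d12:- -> H2
  add 208.0.0.0/12 -> H2 at depth 12
  lookup 208.0.0.0: bits 110100000000 walk d0:-→d1:-→d2:-→d3:-→d4:-→d5:-→d6:H2→d7:-→d8:-→d9:-→d10:-→d11:-→d12:H2 -> H2
  add 208.0.0.0/12 -> H6 at depth 12
  lookup 208.79.245.139: bits 110100000 walk d0:-→d1:-→d2:-→d3:-→d4:-→d5:-→d6:H2→d7:-→d8:-→d9:- -> H2
  lookup 118.39.128.36: bits 01110110001001111000 walk d0:-→d1:-→d2:-→d3:-→d4:-→d5:-→d6:-→d7:-→d8:H2→d9:-→d10:-→d11:-→d12:-→d13:-→d14:-→d15:-→d16:-→d17:-→d18:-→d19:-→d20:H4 -> H4
  add 118.39.137.0/28 -> H2 at depth 28
  lookup 133.18.3.60: bits 1 walk d0:-→d1:- -> no-route
  lookup 118.0.108.143: bits 0111011000 walk d0:-→d1:-→d2:-→d3:-→d4:-→d5:-→d6:-→d7:-→d8:H2→d9:-→d10:- -> H2
  del 208.0.0.0/6 (clear depth 6)
  add 208.0.0.0/12 -> H2 at depth 12
  add 0.0.0.0/0 -> H5 at depth 0
  add 208.0.0.0/8 -> H1 at depth 8
  lookup 208.13.16.139: bits 11010000000011010001 walk d0:H5→d1:-→d2:-→d3:-→d4:-→d5:-→d6:-→d7:-→d8:H1→d9:-→d10:-→d11:-→d12:H2→d13:-→d14:-→d15:-→d16:-→d17:-→d18:-→d19:-→d20:H7 -> H7
  add 118.39.137.0/28 -> H0 at depth 28
  del 118.0.0.0/8 (clear depth 8)
  add 208.13.0.0/19 -> H0 at depth 19
  add 118.39.137.10/32 -> H4 at depth 32
  lookup 208.0.251.185: bits 110100000000 walk d0:H5→d1:-→d2:-→d3:-→d4:-→d5:-→d6:-→d7:-→d8:H1→d9:-→d10:-→d11:-→d12:H2 -> H2
  add 0.0.0.0/0 -> H5 at depth 0
  add 208.13.19.32/28 -> H6 at depth 28
  lookup 118.39.128.24: bits 01110110001001111000 walk d0:H5→d1:-→d2:-→d3:-→d4:-→d5:-→d6:-→d7:-→d8:-→d9:-→d10:-→d11:-→d12:-→d13:-→d14:-→d15:-→d16:-→d17:-→d18:-→d19:-→d20:H4 -> H4
  del 118.39.137.10/32 (clear depth 32)
  del 118.39.137.0/28 (clear depth 28)
  add 118.39.128.0/19 -> H6 at depth 19
  lookup 208.39.128.99: bits 1101000000 walk d0:H5→d1:-→d2:-→d3:-→d4:-→d5:-→d6:-→d7:-→d8:H1→d9:-→d10:- -> H1
  add 112.0.0.0/5 -> H7 at depth 5
  add 0.0.0.0/0 -> H6 at depth 0

== LOOKUPS ==
["H6","H7","H2","H2","H2","H2","H4","no-route","H2","H7","H2","H4","H1"]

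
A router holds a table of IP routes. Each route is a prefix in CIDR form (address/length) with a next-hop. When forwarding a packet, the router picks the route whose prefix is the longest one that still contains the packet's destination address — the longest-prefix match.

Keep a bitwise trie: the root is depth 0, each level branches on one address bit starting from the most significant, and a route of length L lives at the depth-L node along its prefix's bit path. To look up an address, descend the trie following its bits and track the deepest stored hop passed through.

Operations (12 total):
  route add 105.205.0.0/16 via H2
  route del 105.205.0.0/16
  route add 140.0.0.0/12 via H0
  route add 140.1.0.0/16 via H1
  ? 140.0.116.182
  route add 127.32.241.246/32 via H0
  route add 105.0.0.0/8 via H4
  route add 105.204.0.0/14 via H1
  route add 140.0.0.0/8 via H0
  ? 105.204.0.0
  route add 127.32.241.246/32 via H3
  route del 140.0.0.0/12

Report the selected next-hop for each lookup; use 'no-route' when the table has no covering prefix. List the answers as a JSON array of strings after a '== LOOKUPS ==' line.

Apply in order:
  + 105.205.0.0/16 (H2) depth=16
  - 105.205.0.0/16 clear@16
  + 140.0.0.0/12 (H0) depth=12
  + 140.1.0.0/16 (H1) depth=16
  ? 140.0.116.182  path d0:-→d1:-→d2:-→d3:-→d4:-→d5:-→d6:-→d7:-→d8:-→d9:-→d10:-→d11:-→d12:H0→d13:-→d14:-→d15:-  best=H0
  + 127.32.241.246/32 (H0) depth=32
  + 105.0.0.0/8 (H4) depth=8
  + 105.204.0.0/14 (H1) depth=14
  + 140.0.0.0/8 (H0) depth=8
  ? 105.204.0.0  path d0:-→d1:-→d2:-→d3:-→d4:-→d5:-→d6:-→d7:-→d8:H4→d9:-→d10:-→d11:-→d12:-→d13:-→d14:H1→d15:-  best=H1
  + 127.32.241.246/32 (H3) depth=32
  - 140.0.0.0/12 clear@12

== LOOKUPS ==
["H0","H1"]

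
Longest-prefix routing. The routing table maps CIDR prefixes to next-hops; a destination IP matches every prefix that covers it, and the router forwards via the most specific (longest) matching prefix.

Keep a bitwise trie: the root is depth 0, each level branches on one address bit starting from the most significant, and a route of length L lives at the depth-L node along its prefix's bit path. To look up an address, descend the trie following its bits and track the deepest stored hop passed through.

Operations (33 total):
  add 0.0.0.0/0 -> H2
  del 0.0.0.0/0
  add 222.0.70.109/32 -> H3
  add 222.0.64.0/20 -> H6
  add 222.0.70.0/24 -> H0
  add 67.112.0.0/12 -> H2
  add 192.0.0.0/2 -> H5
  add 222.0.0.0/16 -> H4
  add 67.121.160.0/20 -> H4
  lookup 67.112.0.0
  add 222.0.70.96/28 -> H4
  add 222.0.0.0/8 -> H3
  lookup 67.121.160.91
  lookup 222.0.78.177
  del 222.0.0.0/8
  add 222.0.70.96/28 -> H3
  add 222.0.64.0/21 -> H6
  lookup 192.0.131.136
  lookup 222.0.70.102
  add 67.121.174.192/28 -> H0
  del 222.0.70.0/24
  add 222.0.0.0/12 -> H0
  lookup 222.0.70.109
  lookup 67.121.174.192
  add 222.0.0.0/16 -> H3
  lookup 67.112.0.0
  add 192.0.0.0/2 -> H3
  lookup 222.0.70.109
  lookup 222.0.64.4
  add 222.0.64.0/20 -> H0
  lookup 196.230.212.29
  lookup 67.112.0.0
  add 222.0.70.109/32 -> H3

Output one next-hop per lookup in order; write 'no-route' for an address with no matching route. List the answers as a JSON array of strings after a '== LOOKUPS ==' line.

Apply in order:
  + 0.0.0.0/0 (H2) depth=0
  - 0.0.0.0/0 clear@0
  + 222.0.70.109/32 (H3) depth=32
  + 222.0.64.0/20 (H6) depth=20
  + 222.0.70.0/24 (H0) depth=24
  + 67.112.0.0/12 (H2) depth=12
  + 192.0.0.0/2 (H5) depth=2
  + 222.0.0.0/16 (H4) depth=16
  + 67.121.160.0/20 (H4) depth=20
  Q 67.112.0.0: descend 010000110111 ; hops seen [H2] ; pick H2
  + 222.0.70.96/28 (H4) depth=28
  + 222.0.0.0/8 (H3) depth=8
  Q 67.121.160.91: descend 01000011011110011010 ; hops seen [H2,H4] ; pick H4
  Q 222.0.78.177: descend 11011110000000000100 ; hops seen [H5,H3,H4,H6] ; pick H6
  - 222.0.0.0/8 clear@8
  + 222.0.70.96/28 (H3) depth=28
  + 222.0.64.0/21 (H6) depth=21
  Q 192.0.131.136: descend 110 ; hops seen [H5] ; pick H5
  Q 222.0.70.102: descend 1101111000000000010001100110 ; hops seen [H5,H4,H6,H6,H0,H3] ; pick H3
  + 67.121.174.192/28 (H0) depth=28
  - 222.0.70.0/24 clear@24
  + 222.0.0.0/12 (H0) depth=12
  Q 222.0.70.109: descend 11011110000000000100011001101101 ; hops seen [H5,H0,H4,H6,H6,H3,H3] ; pick H3
  Q 67.121.174.192: descend 0100001101111001101011101100 ; hops seen [H2,H4,H0] ; pick H0
  + 222.0.0.0/16 (H3) depth=16
  Q 67.112.0.0: descend 010000110111 ; hops seen [H2] ; pick H2
  + 192.0.0.0/2 (H3) depth=2
  Q 222.0.70.109: descend 11011110000000000100011001101101 ; hops seen [H3,H0,H3,H6,H6,H3,H3] ; pick H3
  Q 222.0.64.4: descend 110111100000000001000 ; hops seen [H3,H0,H3,H6,H6] ; pick H6
  + 222.0.64.0/20 (H0) depth=20
  Q 196.230.212.29: descend 110 ; hops seen [H3] ; pick H3
  Q 67.112.0.0: descend 010000110111 ; hops seen [H2] ; pick H2
  + 222.0.70.109/32 (H3) depth=32

== LOOKUPS ==
["H2","H4","H6","H5","H3","H3","H0","H2","H3","H6","H3","H2"]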